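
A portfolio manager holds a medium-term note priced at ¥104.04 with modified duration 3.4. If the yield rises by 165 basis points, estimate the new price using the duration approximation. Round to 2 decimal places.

¥98.20

Duration approximation: ΔP/P ≈ -D_mod · Δy = -3.4 × (+0.0165) = -0.056100.
New price ≈ 104.04 × (1 - 0.056100) = 98.203356.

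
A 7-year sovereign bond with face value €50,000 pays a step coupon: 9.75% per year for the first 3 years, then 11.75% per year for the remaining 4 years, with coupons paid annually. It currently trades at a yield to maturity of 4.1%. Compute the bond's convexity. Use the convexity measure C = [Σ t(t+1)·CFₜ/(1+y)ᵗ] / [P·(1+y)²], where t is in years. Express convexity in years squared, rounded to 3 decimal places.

With y = 0.041:
  t   CF        PV=CF/(1+0.041)^t    t·PV        t(t+1)·PV
  1     4,875.00     4,682.9971     4,682.9971       9,365.9942
  2     4,875.00     4,498.5563     8,997.1126      26,991.3379
  3     4,875.00     4,321.3797    12,964.1392      51,856.5569
  4     5,875.00     5,002.7057    20,010.8227     100,054.1135
  5     5,875.00     4,805.6731    24,028.3654     144,170.1924
  6     5,875.00     4,616.4007    27,698.4039     193,888.8275
  7    55,875.00    42,175.7126   295,229.9885   2,361,839.9078
  Σ                 70,103.4252   393,611.8295   2,888,166.9303
P = 70,103.4252.
Convexity = Σ t(t+1)·PV / [P·(1+y)²] = 2,888,166.9303 / (70,103.4252 × 1.083681) = 38.01733.

38.017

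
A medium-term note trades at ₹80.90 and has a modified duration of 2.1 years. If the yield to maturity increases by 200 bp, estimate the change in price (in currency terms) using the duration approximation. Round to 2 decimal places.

Duration approximation: ΔP/P ≈ -D_mod · Δy = -2.1 × (+0.02) = -0.042000.
ΔP ≈ 80.90 × (-0.042000) = -3.39780.

-₹3.40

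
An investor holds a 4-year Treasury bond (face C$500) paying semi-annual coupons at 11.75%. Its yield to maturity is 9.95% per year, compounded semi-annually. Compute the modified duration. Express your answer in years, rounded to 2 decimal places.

3.17 years

Periodic yield y = 0.04975. First find Macaulay duration:
  t   CF        PV=CF/(1+0.04975)^t    t·PV
  1       29.375        27.9829        27.9829
  2       29.375        26.6567        53.3134
  3       29.375        25.3934        76.1801
  4       29.375        24.1899        96.7597
  5       29.375        23.0435       115.2175
  6       29.375        21.9514       131.7085
  7       29.375        20.9111       146.3776
  8      529.375       358.9850     2,871.8804
  Σ                    529.1139     3,519.4200
P = 529.1139; Macaulay duration = 3,519.4200 / 529.1139 = 6.65154 half-year periods = 3.32577 years.
Modified duration = D_Mac / (1 + y) = 3.32577 / 1.04975 = 3.16815 years.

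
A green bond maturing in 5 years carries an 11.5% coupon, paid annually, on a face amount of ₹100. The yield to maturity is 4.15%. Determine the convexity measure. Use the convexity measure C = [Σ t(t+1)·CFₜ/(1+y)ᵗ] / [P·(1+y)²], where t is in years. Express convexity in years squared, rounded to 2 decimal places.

21.78

With y = 0.0415:
  t   CF        PV=CF/(1+0.0415)^t    t·PV        t(t+1)·PV
  1        11.50        11.0418        11.0418          22.0835
  2        11.50        10.6018        21.2036          63.6108
  3        11.50        10.1793        30.5380         122.1522
  4        11.50         9.7737        39.0950         195.4748
  5       111.50        90.9868       454.9341       2,729.6047
  Σ                    132.5835       556.8125       3,132.9259
P = 132.5835.
Convexity = Σ t(t+1)·PV / [P·(1+y)²] = 3,132.9259 / (132.5835 × 1.084722) = 21.78423.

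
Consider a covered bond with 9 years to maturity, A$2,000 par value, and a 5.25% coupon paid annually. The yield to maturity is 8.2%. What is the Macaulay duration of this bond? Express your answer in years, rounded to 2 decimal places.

Periodic yield y = 0.082. Discount each cash flow and weight by its year:
  t   CF        PV=CF/(1+0.082)^t    t·PV
  1       105.00        97.0425        97.0425
  2       105.00        89.6881       179.3762
  3       105.00        82.8910       248.6731
  4       105.00        76.6091       306.4363
  5       105.00        70.8032       354.0161
  6       105.00        65.4374       392.6241
  7       105.00        60.4781       423.3470
  8       105.00        55.8948       447.1582
  9     2,105.00     1,035.6351     9,320.7157
  Σ                  1,634.4793    11,769.3893
Price P = Σ PV = 1,634.4793.
Macaulay duration = Σ(t·PV) / P = 11,769.3893 / 1,634.4793 = 7.20070 years.

7.20 years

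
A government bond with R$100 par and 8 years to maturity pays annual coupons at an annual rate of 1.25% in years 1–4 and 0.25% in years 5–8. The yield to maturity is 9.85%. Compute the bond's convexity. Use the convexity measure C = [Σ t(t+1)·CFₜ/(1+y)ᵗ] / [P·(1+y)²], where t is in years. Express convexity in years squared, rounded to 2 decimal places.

55.46

With y = 0.0985:
  t   CF        PV=CF/(1+0.0985)^t    t·PV        t(t+1)·PV
  1         1.25         1.1379         1.1379           2.2758
  2         1.25         1.0359         2.0718           6.2153
  3         1.25         0.9430         2.8290          11.3160
  4         1.25         0.8584         3.4338          17.1688
  5         0.25         0.1563         0.7815           4.6888
  6         0.25         0.1423         0.8537           5.9757
  7         0.25         0.1295         0.9066           7.2532
  8       100.25        47.2807       378.2456       3,404.2103
  Σ                     51.6840       390.2598       3,459.1039
P = 51.6840.
Convexity = Σ t(t+1)·PV / [P·(1+y)²] = 3,459.1039 / (51.6840 × 1.206702) = 55.46349.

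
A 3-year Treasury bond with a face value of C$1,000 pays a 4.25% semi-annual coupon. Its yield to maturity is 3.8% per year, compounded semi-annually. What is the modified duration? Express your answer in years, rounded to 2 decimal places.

Periodic yield y = 0.019. First find Macaulay duration:
  t   CF        PV=CF/(1+0.019)^t    t·PV
  1        21.25        20.8538        20.8538
  2        21.25        20.4649        40.9299
  3        21.25        20.0834        60.2501
  4        21.25        19.7089        78.8356
  5        21.25        19.3414        96.7070
  6     1,021.25       912.1935     5,473.1609
  Σ                  1,012.6459     5,770.7372
P = 1,012.6459; Macaulay duration = 5,770.7372 / 1,012.6459 = 5.69867 half-year periods = 2.84934 years.
Modified duration = D_Mac / (1 + y) = 2.84934 / 1.019 = 2.79621 years.

2.80 years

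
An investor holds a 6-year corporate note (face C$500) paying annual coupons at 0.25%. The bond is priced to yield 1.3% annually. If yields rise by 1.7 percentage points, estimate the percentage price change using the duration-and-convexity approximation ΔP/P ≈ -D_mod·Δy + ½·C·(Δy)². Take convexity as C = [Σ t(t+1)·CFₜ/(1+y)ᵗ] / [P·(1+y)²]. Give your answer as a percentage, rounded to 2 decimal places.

With y = 0.013:
  t   CF        PV=CF/(1+0.013)^t    t·PV        t(t+1)·PV
  1         1.25         1.2340         1.2340           2.4679
  2         1.25         1.2181         2.4362           7.3087
  3         1.25         1.2025         3.6075          14.4299
  4         1.25         1.1871         4.7482          23.7412
  5         1.25         1.1718         5.8591          35.1548
  6       501.25       463.8715     2,783.2291      19,482.6040
  Σ                    469.8850     2,801.1142      19,565.7065
P = 469.8850; D_Mac = 5.96128 yrs; D_mod = 5.88477 yrs; C = 40.57748.
Duration effect: -5.88477 × (+0.017) = -0.100041
Convexity effect: 0.5 × 40.57748 × (0.017)² = +0.0058634
ΔP/P ≈ -0.100041 + 0.0058634 = -0.094178 = -9.4178%.

-9.42%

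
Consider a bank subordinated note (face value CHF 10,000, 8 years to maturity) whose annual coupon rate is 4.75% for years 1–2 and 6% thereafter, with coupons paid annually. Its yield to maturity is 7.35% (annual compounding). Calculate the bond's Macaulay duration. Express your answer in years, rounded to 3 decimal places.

Periodic yield y = 0.0735. Discount each cash flow and weight by its year:
  t   CF        PV=CF/(1+0.0735)^t    t·PV
  1       475.00       442.4779       442.4779
  2       475.00       412.1825       824.3649
  3       600.00       485.0038     1,455.0113
  4       600.00       451.7967     1,807.1868
  5       600.00       420.8633     2,104.3163
  6       600.00       392.0477     2,352.2865
  7       600.00       365.2052     2,556.4361
  8    10,600.00     6,010.2076    48,081.6610
  Σ                  8,979.7846    59,623.7407
Price P = Σ PV = 8,979.7846.
Macaulay duration = Σ(t·PV) / P = 59,623.7407 / 8,979.7846 = 6.63977 years.

6.640 years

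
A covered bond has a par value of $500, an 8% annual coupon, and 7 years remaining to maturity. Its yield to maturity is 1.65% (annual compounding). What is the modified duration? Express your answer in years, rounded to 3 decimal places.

Periodic yield y = 0.0165. First find Macaulay duration:
  t   CF        PV=CF/(1+0.0165)^t    t·PV
  1        40.00        39.3507        39.3507
  2        40.00        38.7120        77.4239
  3        40.00        38.0836       114.2508
  4        40.00        37.4654       149.8616
  5        40.00        36.8573       184.2863
  6        40.00        36.2590       217.5539
  7       540.00       481.5508     3,370.8554
  Σ                    708.2787     4,153.5827
P = 708.2787; Macaulay duration = 4,153.5827 / 708.2787 = 5.86433 years.
Modified duration = D_Mac / (1 + y) = 5.86433 / 1.0165 = 5.76914 years.

5.769 years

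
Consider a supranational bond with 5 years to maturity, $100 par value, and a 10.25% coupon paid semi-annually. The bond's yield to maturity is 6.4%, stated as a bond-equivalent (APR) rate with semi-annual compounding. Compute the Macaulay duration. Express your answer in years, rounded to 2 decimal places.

Periodic yield y = 0.032. Discount each cash flow and weight by its period:
  t   CF        PV=CF/(1+0.032)^t    t·PV
  1        5.125         4.9661         4.9661
  2        5.125         4.8121         9.6242
  3        5.125         4.6629        13.9887
  4        5.125         4.5183        18.0732
  5        5.125         4.3782        21.8910
  6        5.125         4.2424        25.4546
  7        5.125         4.1109        28.7762
  8        5.125         3.9834        31.8674
  9        5.125         3.8599        34.7391
  10     105.125        76.7201       767.2008
  Σ                    116.2543       956.5813
Price P = Σ PV = 116.2543.
Macaulay duration = Σ(t·PV) / P = 956.5813 / 116.2543 = 8.22835 half-year periods.
In years: 8.22835 / 2 = 4.11418 years.

4.11 years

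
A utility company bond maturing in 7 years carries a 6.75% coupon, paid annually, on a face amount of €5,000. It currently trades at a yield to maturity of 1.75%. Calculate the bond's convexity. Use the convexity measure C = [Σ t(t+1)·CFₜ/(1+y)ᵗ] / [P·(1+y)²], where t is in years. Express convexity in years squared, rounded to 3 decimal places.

With y = 0.0175:
  t   CF        PV=CF/(1+0.0175)^t    t·PV        t(t+1)·PV
  1       337.50       331.6953       331.6953         663.3907
  2       337.50       325.9905       651.9810       1,955.9430
  3       337.50       320.3838       961.1513       3,844.6054
  4       337.50       314.8735     1,259.4940       6,297.4699
  5       337.50       309.4580     1,547.2899       9,283.7394
  6       337.50       304.1356     1,824.8136      12,773.6955
  7     5,337.50     4,727.1237    33,089.8656     264,718.9245
  Σ                  6,633.6603    39,666.2908     299,537.7684
P = 6,633.6603.
Convexity = Σ t(t+1)·PV / [P·(1+y)²] = 299,537.7684 / (6,633.6603 × 1.035306) = 43.61436.

43.614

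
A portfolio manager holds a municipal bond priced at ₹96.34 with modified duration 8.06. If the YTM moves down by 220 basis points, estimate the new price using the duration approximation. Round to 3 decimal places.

₹113.423

Duration approximation: ΔP/P ≈ -D_mod · Δy = -8.06 × (-0.022) = +0.177320.
New price ≈ 96.34 × (1 + 0.177320) = 113.4230088.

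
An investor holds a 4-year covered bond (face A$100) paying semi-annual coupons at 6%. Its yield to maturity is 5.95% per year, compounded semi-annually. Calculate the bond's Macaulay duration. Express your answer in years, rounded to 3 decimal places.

3.616 years

Periodic yield y = 0.02975. Discount each cash flow and weight by its period:
  t   CF        PV=CF/(1+0.02975)^t    t·PV
  1         3.00         2.9133         2.9133
  2         3.00         2.8292         5.6583
  3         3.00         2.7474         8.2423
  4         3.00         2.6681        10.6722
  5         3.00         2.5910        12.9548
  6         3.00         2.5161        15.0967
  7         3.00         2.4434        17.1040
  8       103.00        81.4672       651.7376
  Σ                    100.1757       724.3793
Price P = Σ PV = 100.1757.
Macaulay duration = Σ(t·PV) / P = 724.3793 / 100.1757 = 7.23109 half-year periods.
In years: 7.23109 / 2 = 3.61554 years.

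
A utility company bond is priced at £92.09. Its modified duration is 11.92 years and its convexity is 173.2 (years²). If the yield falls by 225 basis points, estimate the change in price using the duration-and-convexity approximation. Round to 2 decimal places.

+£28.74

Duration effect: -D_mod·Δy = -11.92 × (-0.0225) = +0.268200
Convexity effect: ½·C·(Δy)² = 0.5 × 173.2 × (-0.0225)² = +0.04384125
ΔP/P ≈ +0.268200 + 0.04384125 = +0.31204125
ΔP ≈ 92.09 × (+0.31204125) = +28.7358787125.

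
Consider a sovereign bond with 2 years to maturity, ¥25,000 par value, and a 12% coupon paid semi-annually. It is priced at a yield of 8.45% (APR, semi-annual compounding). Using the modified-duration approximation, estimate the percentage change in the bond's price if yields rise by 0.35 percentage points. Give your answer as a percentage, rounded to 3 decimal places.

-0.619%

Periodic yield y = 0.04225. Modified duration first:
  t   CF        PV=CF/(1+0.04225)^t    t·PV
  1     1,500.00     1,439.1941     1,439.1941
  2     1,500.00     1,380.8530     2,761.7060
  3     1,500.00     1,324.8770     3,974.6309
  4    26,500.00    22,457.3371    89,829.3485
  Σ                 26,602.2612    98,004.8795
P = 26,602.2612; D_Mac = 3.68408 half-year periods = 1.84204 yrs; D_mod = 1.84204/(1+0.04225) = 1.76737 yrs.
ΔP/P ≈ -D_mod · Δy = -1.76737 × (+0.0035) = -0.006186 = -0.6186%.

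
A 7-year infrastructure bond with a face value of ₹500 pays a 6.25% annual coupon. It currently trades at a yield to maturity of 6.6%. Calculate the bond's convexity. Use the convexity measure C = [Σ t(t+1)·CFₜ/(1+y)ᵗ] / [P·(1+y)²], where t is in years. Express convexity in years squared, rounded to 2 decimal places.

38.78

With y = 0.066:
  t   CF        PV=CF/(1+0.066)^t    t·PV        t(t+1)·PV
  1        31.25        29.3152        29.3152          58.6304
  2        31.25        27.5002        55.0004         165.0011
  3        31.25        25.7975        77.3926         309.5706
  4        31.25        24.2003        96.8013         484.0065
  5        31.25        22.7020       113.5100         681.0598
  6        31.25        21.2964       127.7786         894.4500
  7       531.25       339.6241     2,377.3688      19,018.9500
  Σ                    490.4358     2,877.1668      21,611.6684
P = 490.4358.
Convexity = Σ t(t+1)·PV / [P·(1+y)²] = 21,611.6684 / (490.4358 × 1.136356) = 38.77857.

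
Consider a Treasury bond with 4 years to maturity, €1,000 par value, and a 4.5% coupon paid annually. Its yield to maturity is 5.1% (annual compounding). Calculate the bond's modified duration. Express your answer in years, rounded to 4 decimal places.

Periodic yield y = 0.051. First find Macaulay duration:
  t   CF        PV=CF/(1+0.051)^t    t·PV
  1        45.00        42.8164        42.8164
  2        45.00        40.7387        81.4774
  3        45.00        38.7618       116.2855
  4     1,045.00       856.4567     3,425.8269
  Σ                    978.7736     3,666.4062
P = 978.7736; Macaulay duration = 3,666.4062 / 978.7736 = 3.74592 years.
Modified duration = D_Mac / (1 + y) = 3.74592 / 1.051 = 3.56415 years.

3.5641 years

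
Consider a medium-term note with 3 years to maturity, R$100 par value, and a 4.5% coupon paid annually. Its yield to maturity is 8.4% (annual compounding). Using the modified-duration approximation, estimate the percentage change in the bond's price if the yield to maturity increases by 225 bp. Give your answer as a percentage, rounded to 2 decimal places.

-5.95%

Periodic yield y = 0.084. Modified duration first:
  t   CF        PV=CF/(1+0.084)^t    t·PV
  1         4.50         4.1513         4.1513
  2         4.50         3.8296         7.6592
  3       104.50        82.0405       246.1216
  Σ                     90.0214       257.9321
P = 90.0214; D_Mac = 2.86523 yrs; D_mod = 2.86523/(1+0.084) = 2.64320 yrs.
ΔP/P ≈ -D_mod · Δy = -2.64320 × (+0.0225) = -0.059472 = -5.9472%.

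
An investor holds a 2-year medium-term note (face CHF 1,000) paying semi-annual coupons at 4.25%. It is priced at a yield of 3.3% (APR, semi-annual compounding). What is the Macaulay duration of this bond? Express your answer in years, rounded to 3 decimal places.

1.939 years

Periodic yield y = 0.0165. Discount each cash flow and weight by its period:
  t   CF        PV=CF/(1+0.0165)^t    t·PV
  1        21.25        20.9051        20.9051
  2        21.25        20.5657        41.1315
  3        21.25        20.2319        60.6957
  4     1,021.25       956.5387     3,826.1547
  Σ                  1,018.2414     3,948.8870
Price P = Σ PV = 1,018.2414.
Macaulay duration = Σ(t·PV) / P = 3,948.8870 / 1,018.2414 = 3.87814 half-year periods.
In years: 3.87814 / 2 = 1.93907 years.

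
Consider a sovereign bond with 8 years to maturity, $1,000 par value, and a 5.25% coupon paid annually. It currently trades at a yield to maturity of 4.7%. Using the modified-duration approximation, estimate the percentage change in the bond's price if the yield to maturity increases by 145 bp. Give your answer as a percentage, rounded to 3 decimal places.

-9.362%

Periodic yield y = 0.047. Modified duration first:
  t   CF        PV=CF/(1+0.047)^t    t·PV
  1        52.50        50.1433        50.1433
  2        52.50        47.8923        95.7847
  3        52.50        45.7424       137.2273
  4        52.50        43.6890       174.7562
  5        52.50        41.7278       208.6392
  6        52.50        39.8547       239.1280
  7        52.50        38.0656       266.4591
  8     1,052.50       728.8676     5,830.9409
  Σ                  1,035.9828     7,003.0786
P = 1,035.9828; D_Mac = 6.75984 yrs; D_mod = 6.75984/(1+0.047) = 6.45639 yrs.
ΔP/P ≈ -D_mod · Δy = -6.45639 × (+0.0145) = -0.093618 = -9.3618%.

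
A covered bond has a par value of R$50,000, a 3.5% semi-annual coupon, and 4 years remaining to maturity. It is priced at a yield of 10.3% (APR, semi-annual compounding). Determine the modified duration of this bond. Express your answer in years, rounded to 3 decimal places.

Periodic yield y = 0.0515. First find Macaulay duration:
  t   CF        PV=CF/(1+0.0515)^t    t·PV
  1       875.00       832.1446       832.1446
  2       875.00       791.3881     1,582.7761
  3       875.00       752.6277     2,257.8832
  4       875.00       715.7658     2,863.0632
  5       875.00       680.7093     3,403.5464
  6       875.00       647.3697     3,884.2184
  7       875.00       615.6631     4,309.6416
  8    50,875.00    34,043.1867   272,345.4933
  Σ                 39,078.8549   291,478.7668
P = 39,078.8549; Macaulay duration = 291,478.7668 / 39,078.8549 = 7.45873 half-year periods = 3.72937 years.
Modified duration = D_Mac / (1 + y) = 3.72937 / 1.0515 = 3.54671 years.

3.547 years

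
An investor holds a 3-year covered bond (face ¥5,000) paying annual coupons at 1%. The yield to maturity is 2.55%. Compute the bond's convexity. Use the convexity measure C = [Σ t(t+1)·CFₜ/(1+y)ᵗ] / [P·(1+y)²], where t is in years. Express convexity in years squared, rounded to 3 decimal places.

11.257

With y = 0.0255:
  t   CF        PV=CF/(1+0.0255)^t    t·PV        t(t+1)·PV
  1        50.00        48.7567        48.7567          97.5134
  2        50.00        47.5443        95.0886         285.2659
  3     5,050.00     4,682.5711    14,047.7134      56,190.8537
  Σ                  4,778.8722    14,191.5588      56,573.6330
P = 4,778.8722.
Convexity = Σ t(t+1)·PV / [P·(1+y)²] = 56,573.6330 / (4,778.8722 × 1.051650) = 11.25686.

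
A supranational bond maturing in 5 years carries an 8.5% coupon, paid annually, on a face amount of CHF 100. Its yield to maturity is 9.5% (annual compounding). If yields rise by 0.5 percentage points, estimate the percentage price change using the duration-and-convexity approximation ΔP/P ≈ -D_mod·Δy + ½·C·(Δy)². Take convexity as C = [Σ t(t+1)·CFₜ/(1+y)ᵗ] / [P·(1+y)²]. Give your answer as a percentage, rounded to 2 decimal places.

With y = 0.095:
  t   CF        PV=CF/(1+0.095)^t    t·PV        t(t+1)·PV
  1         8.50         7.7626         7.7626          15.5251
  2         8.50         7.0891        14.1782          42.5346
  3         8.50         6.4741        19.4222          77.6887
  4         8.50         5.9124        23.6495         118.2476
  5       108.50        68.9222       344.6110       2,067.6661
  Σ                     96.1603       409.6235       2,321.6620
P = 96.1603; D_Mac = 4.25980 yrs; D_mod = 3.89023 yrs; C = 20.13608.
Duration effect: -3.89023 × (+0.005) = -0.019451
Convexity effect: 0.5 × 20.13608 × (0.005)² = +0.0002517
ΔP/P ≈ -0.019451 + 0.0002517 = -0.019199 = -1.9199%.

-1.92%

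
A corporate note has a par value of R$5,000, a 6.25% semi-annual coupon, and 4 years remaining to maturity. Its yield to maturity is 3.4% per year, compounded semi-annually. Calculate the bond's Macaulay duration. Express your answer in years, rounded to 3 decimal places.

Periodic yield y = 0.017. Discount each cash flow and weight by its period:
  t   CF        PV=CF/(1+0.017)^t    t·PV
  1       156.25       153.6382       153.6382
  2       156.25       151.0700       302.1399
  3       156.25       148.5447       445.6341
  4       156.25       146.0617       584.2466
  5       156.25       143.6201       718.1006
  6       156.25       141.2194       847.3163
  7       156.25       138.8588       972.0115
  8     5,156.25     4,505.7422    36,045.9378
  Σ                  5,528.7550    40,069.0250
Price P = Σ PV = 5,528.7550.
Macaulay duration = Σ(t·PV) / P = 40,069.0250 / 5,528.7550 = 7.24739 half-year periods.
In years: 7.24739 / 2 = 3.62369 years.

3.624 years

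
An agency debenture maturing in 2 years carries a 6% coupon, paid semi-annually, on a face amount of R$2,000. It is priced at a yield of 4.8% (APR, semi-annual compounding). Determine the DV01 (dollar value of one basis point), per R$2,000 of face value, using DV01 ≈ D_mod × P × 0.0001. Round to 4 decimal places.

Periodic yield y = 0.024.
  t   CF        PV=CF/(1+0.024)^t    t·PV
  1        60.00        58.5938        58.5938
  2        60.00        57.2205       114.4409
  3        60.00        55.8794       167.6381
  4     2,060.00     1,873.5591     7,494.2363
  Σ                  2,045.2526     7,834.9091
P = 2,045.2526; D_Mac = 3.83078 half-year periods = 1.91539 yrs; D_mod = 1.87050 yrs.
DV01 ≈ 1.87050 × 2,045.2526 × 0.0001 = 0.382564.

R$0.3826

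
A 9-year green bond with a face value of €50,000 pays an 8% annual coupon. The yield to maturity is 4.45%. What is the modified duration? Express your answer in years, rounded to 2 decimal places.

Periodic yield y = 0.0445. First find Macaulay duration:
  t   CF        PV=CF/(1+0.0445)^t    t·PV
  1     4,000.00     3,829.5835     3,829.5835
  2     4,000.00     3,666.4275     7,332.8550
  3     4,000.00     3,510.2226    10,530.6678
  4     4,000.00     3,360.6727    13,442.6907
  5     4,000.00     3,217.4942    16,087.4709
  6     4,000.00     3,080.4157    18,482.4941
  7     4,000.00     2,949.1773    20,644.2410
  8     4,000.00     2,823.5302    22,588.2416
  9    54,000.00    36,493.6885   328,443.1967
  Σ                 62,931.2122   441,381.4413
P = 62,931.2122; Macaulay duration = 441,381.4413 / 62,931.2122 = 7.01371 years.
Modified duration = D_Mac / (1 + y) = 7.01371 / 1.0445 = 6.71490 years.

6.71 years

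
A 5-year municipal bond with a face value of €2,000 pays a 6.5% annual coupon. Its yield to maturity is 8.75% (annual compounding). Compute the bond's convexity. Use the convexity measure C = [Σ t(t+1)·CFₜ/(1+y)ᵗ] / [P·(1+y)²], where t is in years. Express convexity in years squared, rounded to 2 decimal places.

With y = 0.0875:
  t   CF        PV=CF/(1+0.0875)^t    t·PV        t(t+1)·PV
  1       130.00       119.5402       119.5402         239.0805
  2       130.00       109.9221       219.8441         659.5323
  3       130.00       101.0777       303.2332       1,212.9330
  4       130.00        92.9451       371.7802       1,858.9011
  5     2,130.00     1,400.3393     7,001.6965      42,010.1788
  Σ                  1,823.8244     8,016.0943      45,980.6256
P = 1,823.8244.
Convexity = Σ t(t+1)·PV / [P·(1+y)²] = 45,980.6256 / (1,823.8244 × 1.182656) = 21.31736.

21.32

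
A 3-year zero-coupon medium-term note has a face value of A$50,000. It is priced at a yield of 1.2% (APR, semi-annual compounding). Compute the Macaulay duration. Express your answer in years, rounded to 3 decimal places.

3.000 years

A zero-coupon bond has a single cash flow at maturity, so its Macaulay duration equals its maturity: 3 years.
(Equivalently: 6 semi-annual periods ÷ 2 = 3 years.)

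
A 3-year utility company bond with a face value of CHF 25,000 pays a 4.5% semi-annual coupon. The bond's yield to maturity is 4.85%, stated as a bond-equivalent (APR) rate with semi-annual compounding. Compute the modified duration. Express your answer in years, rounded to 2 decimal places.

2.77 years

Periodic yield y = 0.02425. First find Macaulay duration:
  t   CF        PV=CF/(1+0.02425)^t    t·PV
  1       562.50       549.1823       549.1823
  2       562.50       536.1800     1,072.3599
  3       562.50       523.4854     1,570.4563
  4       562.50       511.0915     2,044.3659
  5       562.50       498.9909     2,494.9547
  6    25,562.50    22,139.4837   132,836.9025
  Σ                 24,758.4139   140,568.2217
P = 24,758.4139; Macaulay duration = 140,568.2217 / 24,758.4139 = 5.67759 half-year periods = 2.83880 years.
Modified duration = D_Mac / (1 + y) = 2.83880 / 1.02425 = 2.77159 years.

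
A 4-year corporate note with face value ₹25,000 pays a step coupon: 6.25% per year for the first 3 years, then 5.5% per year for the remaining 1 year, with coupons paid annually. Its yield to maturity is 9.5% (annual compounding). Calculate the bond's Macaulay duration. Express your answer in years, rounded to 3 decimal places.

3.637 years

Periodic yield y = 0.095. Discount each cash flow and weight by its year:
  t   CF        PV=CF/(1+0.095)^t    t·PV
  1     1,562.50     1,426.9406     1,426.9406
  2     1,562.50     1,303.1421     2,606.2843
  3     1,562.50     1,190.0841     3,570.2524
  4    26,375.00    18,345.7720    73,383.0880
  Σ                 22,265.9389    80,986.5653
Price P = Σ PV = 22,265.9389.
Macaulay duration = Σ(t·PV) / P = 80,986.5653 / 22,265.9389 = 3.63724 years.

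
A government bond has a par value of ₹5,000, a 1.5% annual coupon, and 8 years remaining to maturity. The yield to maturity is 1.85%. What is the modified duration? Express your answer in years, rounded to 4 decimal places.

Periodic yield y = 0.0185. First find Macaulay duration:
  t   CF        PV=CF/(1+0.0185)^t    t·PV
  1        75.00        73.6377        73.6377
  2        75.00        72.3001       144.6003
  3        75.00        70.9869       212.9607
  4        75.00        69.6975       278.7900
  5        75.00        68.4315       342.1575
  6        75.00        67.1885       403.1311
  7        75.00        65.9681       461.7768
  8     5,075.00     4,382.7609    35,062.0873
  Σ                  4,870.9713    36,979.1413
P = 4,870.9713; Macaulay duration = 36,979.1413 / 4,870.9713 = 7.59174 years.
Modified duration = D_Mac / (1 + y) = 7.59174 / 1.0185 = 7.45384 years.

7.4538 years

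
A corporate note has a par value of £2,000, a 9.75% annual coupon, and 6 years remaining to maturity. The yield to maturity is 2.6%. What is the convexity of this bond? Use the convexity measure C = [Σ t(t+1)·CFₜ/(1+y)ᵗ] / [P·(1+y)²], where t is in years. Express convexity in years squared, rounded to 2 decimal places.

31.16

With y = 0.026:
  t   CF        PV=CF/(1+0.026)^t    t·PV        t(t+1)·PV
  1       195.00       190.0585       190.0585         380.1170
  2       195.00       185.2422       370.4844       1,111.4531
  3       195.00       180.5479       541.6438       2,166.5752
  4       195.00       175.9726       703.8906       3,519.4530
  5       195.00       171.5133       857.5665       5,145.3991
  6     2,195.00     1,881.6999    11,290.1994      79,031.3955
  Σ                  2,785.0344    13,953.8431      91,354.3928
P = 2,785.0344.
Convexity = Σ t(t+1)·PV / [P·(1+y)²] = 91,354.3928 / (2,785.0344 × 1.052676) = 31.16048.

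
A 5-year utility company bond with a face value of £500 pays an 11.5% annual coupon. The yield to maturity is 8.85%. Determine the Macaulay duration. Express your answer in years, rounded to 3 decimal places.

4.117 years

Periodic yield y = 0.0885. Discount each cash flow and weight by its year:
  t   CF        PV=CF/(1+0.0885)^t    t·PV
  1        57.50        52.8250        52.8250
  2        57.50        48.5301        97.0602
  3        57.50        44.5844       133.7531
  4        57.50        40.9594       163.8378
  5       557.50       364.8402     1,824.2011
  Σ                    551.7391     2,271.6771
Price P = Σ PV = 551.7391.
Macaulay duration = Σ(t·PV) / P = 2,271.6771 / 551.7391 = 4.11730 years.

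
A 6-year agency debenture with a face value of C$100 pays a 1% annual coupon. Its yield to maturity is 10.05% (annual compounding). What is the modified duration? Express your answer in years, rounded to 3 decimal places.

Periodic yield y = 0.1005. First find Macaulay duration:
  t   CF        PV=CF/(1+0.1005)^t    t·PV
  1         1.00         0.9087         0.9087
  2         1.00         0.8257         1.6514
  3         1.00         0.7503         2.2509
  4         1.00         0.6818         2.7271
  5         1.00         0.6195         3.0976
  6       101.00        56.8566       341.1398
  Σ                     60.6426       351.7754
P = 60.6426; Macaulay duration = 351.7754 / 60.6426 = 5.80080 years.
Modified duration = D_Mac / (1 + y) = 5.80080 / 1.1005 = 5.27106 years.

5.271 years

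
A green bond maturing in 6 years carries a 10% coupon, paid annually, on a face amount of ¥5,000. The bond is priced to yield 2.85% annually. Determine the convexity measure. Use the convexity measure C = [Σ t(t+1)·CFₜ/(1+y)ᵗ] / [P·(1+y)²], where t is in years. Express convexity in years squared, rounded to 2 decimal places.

With y = 0.0285:
  t   CF        PV=CF/(1+0.0285)^t    t·PV        t(t+1)·PV
  1       500.00       486.1449       486.1449         972.2897
  2       500.00       472.6737       945.3473       2,836.0420
  3       500.00       459.5758     1,378.7273       5,514.9091
  4       500.00       446.8408     1,787.3632       8,936.8160
  5       500.00       434.4587     2,172.2936      13,033.7618
  6     5,500.00     4,646.6174    27,879.7043     195,157.9303
  Σ                  6,946.3112    34,649.5807     226,451.7490
P = 6,946.3112.
Convexity = Σ t(t+1)·PV / [P·(1+y)²] = 226,451.7490 / (6,946.3112 × 1.057812) = 30.81860.

30.82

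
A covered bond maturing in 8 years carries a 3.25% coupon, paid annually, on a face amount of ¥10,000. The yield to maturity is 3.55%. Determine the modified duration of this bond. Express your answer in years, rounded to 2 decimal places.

6.92 years

Periodic yield y = 0.0355. First find Macaulay duration:
  t   CF        PV=CF/(1+0.0355)^t    t·PV
  1       325.00       313.8580       313.8580
  2       325.00       303.0981       606.1961
  3       325.00       292.7070       878.1209
  4       325.00       282.6721     1,130.6884
  5       325.00       272.9813     1,364.9063
  6       325.00       263.6227     1,581.7360
  7       325.00       254.5849     1,782.0943
  8    10,325.00     7,810.6870    62,485.4960
  Σ                  9,794.2110    70,143.0960
P = 9,794.2110; Macaulay duration = 70,143.0960 / 9,794.2110 = 7.16169 years.
Modified duration = D_Mac / (1 + y) = 7.16169 / 1.0355 = 6.91617 years.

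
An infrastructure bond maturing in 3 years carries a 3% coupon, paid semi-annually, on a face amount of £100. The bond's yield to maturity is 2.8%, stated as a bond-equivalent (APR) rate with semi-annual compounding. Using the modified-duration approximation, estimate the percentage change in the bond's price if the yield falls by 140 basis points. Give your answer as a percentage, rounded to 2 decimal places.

+3.99%

Periodic yield y = 0.014. Modified duration first:
  t   CF        PV=CF/(1+0.014)^t    t·PV
  1         1.50         1.4793         1.4793
  2         1.50         1.4589         2.9177
  3         1.50         1.4387         4.3162
  4         1.50         1.4189         5.6754
  5         1.50         1.3993         6.9963
  6       101.50        93.3767       560.2599
  Σ                    100.5717       581.6449
P = 100.5717; D_Mac = 5.78339 half-year periods = 2.89169 yrs; D_mod = 2.89169/(1+0.014) = 2.85177 yrs.
ΔP/P ≈ -D_mod · Δy = -2.85177 × (-0.014) = +0.039925 = +3.9925%.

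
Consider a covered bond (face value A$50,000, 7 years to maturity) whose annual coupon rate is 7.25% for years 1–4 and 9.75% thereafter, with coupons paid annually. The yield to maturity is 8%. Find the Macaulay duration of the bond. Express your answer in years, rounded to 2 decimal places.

5.71 years

Periodic yield y = 0.08. Discount each cash flow and weight by its year:
  t   CF        PV=CF/(1+0.08)^t    t·PV
  1     3,625.00     3,356.4815     3,356.4815
  2     3,625.00     3,107.8532     6,215.7064
  3     3,625.00     2,877.6419     8,632.9256
  4     3,625.00     2,664.4832    10,657.9329
  5     4,875.00     3,317.8431    16,589.2154
  6     4,875.00     3,072.0769    18,432.4616
  7    54,875.00    32,019.0354   224,133.2481
  Σ                 50,415.4153   288,017.9715
Price P = Σ PV = 50,415.4153.
Macaulay duration = Σ(t·PV) / P = 288,017.9715 / 50,415.4153 = 5.71289 years.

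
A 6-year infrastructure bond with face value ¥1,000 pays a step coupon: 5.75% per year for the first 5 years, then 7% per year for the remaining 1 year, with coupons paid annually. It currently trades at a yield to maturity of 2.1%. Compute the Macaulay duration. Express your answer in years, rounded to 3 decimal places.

Periodic yield y = 0.021. Discount each cash flow and weight by its year:
  t   CF        PV=CF/(1+0.021)^t    t·PV
  1        57.50        56.3173        56.3173
  2        57.50        55.1590       110.3180
  3        57.50        54.0245       162.0734
  4        57.50        52.9133       211.6532
  5        57.50        51.8250       259.1249
  6     1,070.00       944.5595     5,667.3571
  Σ                  1,214.7986     6,466.8440
Price P = Σ PV = 1,214.7986.
Macaulay duration = Σ(t·PV) / P = 6,466.8440 / 1,214.7986 = 5.32339 years.

5.323 years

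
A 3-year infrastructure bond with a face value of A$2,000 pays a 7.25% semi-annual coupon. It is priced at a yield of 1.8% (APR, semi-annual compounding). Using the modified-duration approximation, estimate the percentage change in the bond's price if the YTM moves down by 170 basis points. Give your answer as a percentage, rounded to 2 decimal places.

Periodic yield y = 0.009. Modified duration first:
  t   CF        PV=CF/(1+0.009)^t    t·PV
  1        72.50        71.8533        71.8533
  2        72.50        71.2124       142.4248
  3        72.50        70.5772       211.7316
  4        72.50        69.9477       279.7907
  5        72.50        69.3238       346.6189
  6     2,072.50     1,964.0274    11,784.1644
  Σ                  2,316.9418    12,836.5838
P = 2,316.9418; D_Mac = 5.54031 half-year periods = 2.77016 yrs; D_mod = 2.77016/(1+0.009) = 2.74545 yrs.
ΔP/P ≈ -D_mod · Δy = -2.74545 × (-0.017) = +0.046673 = +4.6673%.

+4.67%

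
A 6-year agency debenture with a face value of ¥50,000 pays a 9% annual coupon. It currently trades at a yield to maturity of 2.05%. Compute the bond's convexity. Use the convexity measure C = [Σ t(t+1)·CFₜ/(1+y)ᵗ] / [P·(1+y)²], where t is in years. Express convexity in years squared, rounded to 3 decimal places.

32.045

With y = 0.0205:
  t   CF        PV=CF/(1+0.0205)^t    t·PV        t(t+1)·PV
  1     4,500.00     4,409.6031     4,409.6031       8,819.2063
  2     4,500.00     4,321.0222     8,642.0444      25,926.1331
  3     4,500.00     4,234.2207    12,702.6620      50,810.6479
  4     4,500.00     4,149.1628    16,596.6513      82,983.2564
  5     4,500.00     4,065.8136    20,329.0682     121,974.4092
  6    54,500.00    48,252.3476   289,514.0858   2,026,598.6003
  Σ                 69,432.1701   352,194.1147   2,317,112.2531
P = 69,432.1701.
Convexity = Σ t(t+1)·PV / [P·(1+y)²] = 2,317,112.2531 / (69,432.1701 × 1.041420) = 32.04500.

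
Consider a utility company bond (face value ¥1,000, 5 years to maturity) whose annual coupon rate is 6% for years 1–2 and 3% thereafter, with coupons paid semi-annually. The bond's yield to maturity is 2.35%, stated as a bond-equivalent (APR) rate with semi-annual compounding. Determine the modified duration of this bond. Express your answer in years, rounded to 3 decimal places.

Periodic yield y = 0.01175. First find Macaulay duration:
  t   CF        PV=CF/(1+0.01175)^t    t·PV
  1        30.00        29.6516        29.6516
  2        30.00        29.3072        58.6145
  3        30.00        28.9669        86.9006
  4        30.00        28.6305       114.5219
  5        15.00        14.1490        70.7449
  6        15.00        13.9847        83.9080
  7        15.00        13.8223        96.7558
  8        15.00        13.6617       109.2938
  9        15.00        13.5031       121.5276
  10    1,015.00       903.0960     9,030.9599
  Σ                  1,088.7728     9,802.8784
P = 1,088.7728; Macaulay duration = 9,802.8784 / 1,088.7728 = 9.00360 half-year periods = 4.50180 years.
Modified duration = D_Mac / (1 + y) = 4.50180 / 1.01175 = 4.44952 years.

4.450 years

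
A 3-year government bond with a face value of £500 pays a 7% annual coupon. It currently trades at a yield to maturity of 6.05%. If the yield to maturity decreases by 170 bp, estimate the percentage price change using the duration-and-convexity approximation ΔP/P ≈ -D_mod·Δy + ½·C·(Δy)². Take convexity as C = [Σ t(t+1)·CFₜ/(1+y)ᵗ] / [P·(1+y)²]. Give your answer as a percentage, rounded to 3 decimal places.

With y = 0.0605:
  t   CF        PV=CF/(1+0.0605)^t    t·PV        t(t+1)·PV
  1        35.00        33.0033        33.0033          66.0066
  2        35.00        31.1205        62.2410         186.7231
  3       535.00       448.5613     1,345.6838       5,382.7351
  Σ                    512.6851     1,440.9281       5,635.4648
P = 512.6851; D_Mac = 2.81055 yrs; D_mod = 2.65021 yrs; C = 9.77367.
Duration effect: -2.65021 × (-0.017) = +0.045054
Convexity effect: 0.5 × 9.77367 × (-0.017)² = +0.0014123
ΔP/P ≈ +0.045054 + 0.0014123 = +0.046466 = +4.6466%.

+4.647%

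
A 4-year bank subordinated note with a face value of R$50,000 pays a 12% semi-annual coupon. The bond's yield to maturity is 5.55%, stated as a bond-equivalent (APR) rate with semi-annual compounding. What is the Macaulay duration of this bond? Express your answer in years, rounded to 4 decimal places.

3.3695 years

Periodic yield y = 0.02775. Discount each cash flow and weight by its period:
  t   CF        PV=CF/(1+0.02775)^t    t·PV
  1     3,000.00     2,918.9978     2,918.9978
  2     3,000.00     2,840.1827     5,680.3655
  3     3,000.00     2,763.4957     8,290.4872
  4     3,000.00     2,688.8793    10,755.5173
  5     3,000.00     2,616.2776    13,081.3881
  6     3,000.00     2,545.6362    15,273.8173
  7     3,000.00     2,476.9022    17,338.3153
  8    53,000.00    42,577.0910   340,616.7282
  Σ                 61,427.4627   413,955.6168
Price P = Σ PV = 61,427.4627.
Macaulay duration = Σ(t·PV) / P = 413,955.6168 / 61,427.4627 = 6.73893 half-year periods.
In years: 6.73893 / 2 = 3.36947 years.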